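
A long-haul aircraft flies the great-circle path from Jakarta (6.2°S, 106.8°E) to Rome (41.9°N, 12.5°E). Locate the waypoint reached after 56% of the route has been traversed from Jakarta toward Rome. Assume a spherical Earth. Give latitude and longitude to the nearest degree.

Write both endpoints as unit vectors p₁, p₂ with components (cos φ cos λ, cos φ sin λ, sin φ).
The central angle between the endpoints is δ = arccos(p₁·p₂) ≈ 1.699 rad (97.3°).
Interpolate at f = 0.56 with slerp weights a = sin((1−f)δ)/sin δ ≈ 0.685, b = sin(fδ)/sin δ ≈ 0.821.
p = a·p₁ + b·p₂ ≈ (0.400, 0.785, 0.474); φ = arcsin(p_z) ≈ 28.31°, λ = atan2(p_y, p_x) ≈ 63.01°.

≈ 28°N, 63°E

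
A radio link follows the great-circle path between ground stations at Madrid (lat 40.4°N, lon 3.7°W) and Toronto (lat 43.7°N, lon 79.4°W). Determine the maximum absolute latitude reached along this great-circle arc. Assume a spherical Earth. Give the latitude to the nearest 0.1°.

The great circle lies in the plane with unit normal n̂ = (p₁ × p₂)/|p₁ × p₂|.
Here n̂_z ≈ -0.657; the vertex latitude is φ_max = arccos|n̂_z| ≈ 48.9°.
Check via Clairaut: cos φ_max = |cos φ₁| · sin C = cos(40.4°)·sin(59.6°) ≈ 0.657, again giving ≈ 48.9°.

≈ 48.9°N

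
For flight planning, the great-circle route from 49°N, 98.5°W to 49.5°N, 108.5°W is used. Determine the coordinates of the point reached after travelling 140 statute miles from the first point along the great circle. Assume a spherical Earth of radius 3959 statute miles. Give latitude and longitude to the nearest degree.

≈ 49°N, 102°W

Write both endpoints as unit vectors p₁, p₂ with components (cos φ cos λ, cos φ sin λ, sin φ).
The central angle between the endpoints is δ = arccos(p₁·p₂) ≈ 0.114 rad (6.5°). The total great-circle distance is δ·R ≈ 0.114 × 3959 ≈ 452 mi, so the target fraction is f = 140/452 ≈ 0.310.
Interpolate at f ≈ 0.310 with slerp weights a = sin((1−f)δ)/sin δ ≈ 0.691, b = sin(fδ)/sin δ ≈ 0.310.
p = a·p₁ + b·p₂ ≈ (-0.131, -0.640, 0.758); φ = arcsin(p_z) ≈ 49.25°, λ = atan2(p_y, p_x) ≈ -101.57°.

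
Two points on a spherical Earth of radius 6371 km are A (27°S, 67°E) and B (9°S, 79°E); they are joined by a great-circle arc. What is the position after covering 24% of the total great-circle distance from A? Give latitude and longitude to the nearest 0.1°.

From cos δ = sin φ₁ sin φ₂ + cos φ₁ cos φ₂ cos Δλ, the central angle is δ ≈ 0.371 rad (21.3°).
Interpolate at f = 0.24 with slerp weights a = sin((1−f)δ)/sin δ ≈ 0.767, b = sin(fδ)/sin δ ≈ 0.245.
p = a·p₁ + b·p₂ ≈ (0.313, 0.867, -0.387); φ = arcsin(p_z) ≈ -22.76°, λ = atan2(p_y, p_x) ≈ 70.13°.

≈ (22.8°S, 70.1°E)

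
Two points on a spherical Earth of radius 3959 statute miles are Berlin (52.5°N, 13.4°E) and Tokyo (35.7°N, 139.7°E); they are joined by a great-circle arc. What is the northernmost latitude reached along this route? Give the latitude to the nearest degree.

≈ 66°N

The great circle lies in the plane with unit normal n̂ = (p₁ × p₂)/|p₁ × p₂|.
Here n̂_z ≈ +0.404; the vertex latitude is φ_max = arccos|n̂_z| ≈ 66.2°.
Check via Clairaut: cos φ_max = |cos φ₁| · sin C = cos(52.5°)·sin(41.6°) ≈ 0.404, again giving ≈ 66.2°.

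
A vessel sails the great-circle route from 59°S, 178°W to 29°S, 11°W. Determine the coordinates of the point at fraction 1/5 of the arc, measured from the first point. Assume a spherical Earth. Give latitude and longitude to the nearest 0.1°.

Convert each endpoint to a unit vector on the sphere (x = cos φ cos λ, y = cos φ sin λ, z = sin φ).
The central angle between the endpoints is δ = arccos(p₁·p₂) ≈ 1.594 rad (91.3°).
Interpolate at f = 1/5 with slerp weights a = sin((1−f)δ)/sin δ ≈ 0.957, b = sin(fδ)/sin δ ≈ 0.314.
p = a·p₁ + b·p₂ ≈ (-0.223, -0.070, -0.972); φ = arcsin(p_z) ≈ -76.47°, λ = atan2(p_y, p_x) ≈ -162.71°.

≈ 76.5°S, 162.7°W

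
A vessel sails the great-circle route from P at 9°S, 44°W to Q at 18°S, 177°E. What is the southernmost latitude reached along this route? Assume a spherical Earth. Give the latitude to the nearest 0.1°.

≈ 34.8°S

The great circle lies in the plane with unit normal n̂ = (p₁ × p₂)/|p₁ × p₂|.
Here n̂_z ≈ -0.821; the vertex latitude is φ_max = arccos|n̂_z| ≈ 34.8°.
Check via Clairaut: cos φ_max = |cos φ₁| · sin C = cos(9.0°)·sin(123.8°) ≈ 0.821, again giving ≈ 34.8°.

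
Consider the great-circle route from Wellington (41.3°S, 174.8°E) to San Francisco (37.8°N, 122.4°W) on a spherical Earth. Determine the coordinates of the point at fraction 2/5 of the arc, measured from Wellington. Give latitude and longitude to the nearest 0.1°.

≈ (10.3°S, 158.2°W)

From cos δ = sin φ₁ sin φ₂ + cos φ₁ cos φ₂ cos Δλ, the central angle is δ ≈ 1.704 rad (97.7°).
Interpolate at f = 2/5 with slerp weights a = sin((1−f)δ)/sin δ ≈ 0.861, b = sin(fδ)/sin δ ≈ 0.636.
p = a·p₁ + b·p₂ ≈ (-0.913, -0.366, -0.179); φ = arcsin(p_z) ≈ -10.29°, λ = atan2(p_y, p_x) ≈ -158.19°.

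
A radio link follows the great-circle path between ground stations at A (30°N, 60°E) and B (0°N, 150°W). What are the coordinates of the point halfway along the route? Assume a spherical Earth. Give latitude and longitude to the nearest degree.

Write both endpoints as unit vectors p₁, p₂ with components (cos φ cos λ, cos φ sin λ, sin φ).
The central angle between the endpoints is δ = arccos(p₁·p₂) ≈ 2.419 rad (138.6°).
Interpolate at f = 1/2 with slerp weights a = sin((1−f)δ)/sin δ ≈ 1.414, b = sin(fδ)/sin δ ≈ 1.414.
p = a·p₁ + b·p₂ ≈ (-0.612, 0.354, 0.707); φ = arcsin(p_z) ≈ 45.00°, λ = atan2(p_y, p_x) ≈ 150.00°.

≈ (45°N, 150°E)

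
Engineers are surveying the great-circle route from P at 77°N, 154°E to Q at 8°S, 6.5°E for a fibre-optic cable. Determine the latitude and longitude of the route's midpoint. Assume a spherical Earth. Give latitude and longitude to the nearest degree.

Convert each endpoint to a unit vector on the sphere (x = cos φ cos λ, y = cos φ sin λ, z = sin φ).
The central angle between the endpoints is δ = arccos(p₁·p₂) ≈ 1.900 rad (108.9°).
Interpolate at f = 1/2 with slerp weights a = sin((1−f)δ)/sin δ ≈ 0.860, b = sin(fδ)/sin δ ≈ 0.860.
p = a·p₁ + b·p₂ ≈ (0.672, 0.181, 0.718); φ = arcsin(p_z) ≈ 45.89°, λ = atan2(p_y, p_x) ≈ 15.09°.

≈ 46°N, 15°E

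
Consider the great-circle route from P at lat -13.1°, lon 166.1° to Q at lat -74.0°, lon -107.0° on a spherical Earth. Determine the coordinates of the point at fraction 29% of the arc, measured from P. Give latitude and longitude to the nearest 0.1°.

≈ lat -34.3°, lon 173.5°

Write both endpoints as unit vectors p₁, p₂ with components (cos φ cos λ, cos φ sin λ, sin φ).
The central angle between the endpoints is δ = arccos(p₁·p₂) ≈ 1.336 rad (76.6°).
Interpolate at f = 0.29 with slerp weights a = sin((1−f)δ)/sin δ ≈ 0.836, b = sin(fδ)/sin δ ≈ 0.389.
p = a·p₁ + b·p₂ ≈ (-0.821, 0.093, -0.563); φ = arcsin(p_z) ≈ -34.25°, λ = atan2(p_y, p_x) ≈ 173.53°.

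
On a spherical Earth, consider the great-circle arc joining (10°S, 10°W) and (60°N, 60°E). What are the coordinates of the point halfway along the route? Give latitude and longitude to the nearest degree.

Write both endpoints as unit vectors p₁, p₂ with components (cos φ cos λ, cos φ sin λ, sin φ).
The central angle between the endpoints is δ = arccos(p₁·p₂) ≈ 1.553 rad (89.0°).
Interpolate at f = 1/2 with slerp weights a = sin((1−f)δ)/sin δ ≈ 0.701, b = sin(fδ)/sin δ ≈ 0.701.
p = a·p₁ + b·p₂ ≈ (0.855, 0.184, 0.485); φ = arcsin(p_z) ≈ 29.03°, λ = atan2(p_y, p_x) ≈ 12.12°.

≈ (29°N, 12°E)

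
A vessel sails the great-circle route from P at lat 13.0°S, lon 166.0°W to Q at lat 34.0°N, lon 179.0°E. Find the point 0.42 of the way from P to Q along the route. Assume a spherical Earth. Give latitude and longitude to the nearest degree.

Write both endpoints as unit vectors p₁, p₂ with components (cos φ cos λ, cos φ sin λ, sin φ).
The central angle between the endpoints is δ = arccos(p₁·p₂) ≈ 0.857 rad (49.1°).
Interpolate at f = 0.42 with slerp weights a = sin((1−f)δ)/sin δ ≈ 0.631, b = sin(fδ)/sin δ ≈ 0.466.
p = a·p₁ + b·p₂ ≈ (-0.983, -0.142, 0.119); φ = arcsin(p_z) ≈ 6.82°, λ = atan2(p_y, p_x) ≈ -171.78°.

≈ lat 7°N, lon 172°W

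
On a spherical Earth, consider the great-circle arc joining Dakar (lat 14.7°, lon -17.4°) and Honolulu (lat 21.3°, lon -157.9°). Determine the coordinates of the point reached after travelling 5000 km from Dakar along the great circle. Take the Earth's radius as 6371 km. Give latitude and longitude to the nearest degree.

Write both endpoints as unit vectors p₁, p₂ with components (cos φ cos λ, cos φ sin λ, sin φ).
The central angle between the endpoints is δ = arccos(p₁·p₂) ≈ 2.218 rad (127.1°). The total great-circle distance is δ·R ≈ 2.218 × 6371 ≈ 14133 km, so the target fraction is f = 5000/14133 ≈ 0.354.
Interpolate at f ≈ 0.354 with slerp weights a = sin((1−f)δ)/sin δ ≈ 1.242, b = sin(fδ)/sin δ ≈ 0.886.
p = a·p₁ + b·p₂ ≈ (0.382, -0.670, 0.637); φ = arcsin(p_z) ≈ 39.57°, λ = atan2(p_y, p_x) ≈ -60.34°.

≈ lat 40°, lon -60°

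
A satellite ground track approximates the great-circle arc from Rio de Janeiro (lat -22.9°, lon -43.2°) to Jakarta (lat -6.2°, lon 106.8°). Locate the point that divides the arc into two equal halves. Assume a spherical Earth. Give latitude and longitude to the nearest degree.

Convert each endpoint to a unit vector on the sphere (x = cos φ cos λ, y = cos φ sin λ, z = sin φ).
The central angle between the endpoints is δ = arccos(p₁·p₂) ≈ 2.420 rad (138.7°).
Interpolate at f = 1/2 with slerp weights a = sin((1−f)δ)/sin δ ≈ 1.417, b = sin(fδ)/sin δ ≈ 1.417.
p = a·p₁ + b·p₂ ≈ (0.544, 0.455, -0.705); φ = arcsin(p_z) ≈ -44.79°, λ = atan2(p_y, p_x) ≈ 39.89°.

≈ lat -45°, lon 40°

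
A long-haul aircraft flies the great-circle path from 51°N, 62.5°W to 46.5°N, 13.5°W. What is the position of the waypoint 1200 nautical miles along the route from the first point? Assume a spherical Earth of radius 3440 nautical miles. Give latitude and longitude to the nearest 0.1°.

≈ 50.6°N, 30.6°W

The haversine formula gives a central angle δ ≈ 0.559 rad (32.0°) between the endpoints. The total great-circle distance is δ·R ≈ 0.559 × 3440 ≈ 1922 nmi, so the target fraction is f = 1200/1922 ≈ 0.624.
Interpolate at f ≈ 0.624 with slerp weights a = sin((1−f)δ)/sin δ ≈ 0.393, b = sin(fδ)/sin δ ≈ 0.645.
p = a·p₁ + b·p₂ ≈ (0.546, -0.323, 0.773); φ = arcsin(p_z) ≈ 50.64°, λ = atan2(p_y, p_x) ≈ -30.62°.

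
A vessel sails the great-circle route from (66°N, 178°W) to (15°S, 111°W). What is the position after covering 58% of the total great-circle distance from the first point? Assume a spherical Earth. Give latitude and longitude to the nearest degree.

≈ (22°N, 126°W)

The haversine formula gives a central angle δ ≈ 1.654 rad (94.8°) between the endpoints.
Interpolate at f = 0.58 with slerp weights a = sin((1−f)δ)/sin δ ≈ 0.642, b = sin(fδ)/sin δ ≈ 0.822.
p = a·p₁ + b·p₂ ≈ (-0.545, -0.750, 0.374); φ = arcsin(p_z) ≈ 21.97°, λ = atan2(p_y, p_x) ≈ -126.03°.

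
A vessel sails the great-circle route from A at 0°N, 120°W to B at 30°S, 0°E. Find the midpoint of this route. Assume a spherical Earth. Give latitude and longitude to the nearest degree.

Convert each endpoint to a unit vector on the sphere (x = cos φ cos λ, y = cos φ sin λ, z = sin φ).
The central angle between the endpoints is δ = arccos(p₁·p₂) ≈ 2.019 rad (115.7°).
Interpolate at f = 1/2 with slerp weights a = sin((1−f)δ)/sin δ ≈ 0.939, b = sin(fδ)/sin δ ≈ 0.939.
p = a·p₁ + b·p₂ ≈ (0.344, -0.813, -0.470); φ = arcsin(p_z) ≈ -28.00°, λ = atan2(p_y, p_x) ≈ -67.09°.

≈ 28°S, 67°W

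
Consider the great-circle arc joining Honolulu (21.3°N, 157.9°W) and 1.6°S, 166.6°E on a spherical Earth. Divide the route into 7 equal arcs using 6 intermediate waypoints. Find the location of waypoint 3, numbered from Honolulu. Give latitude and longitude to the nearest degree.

≈ 12°N, 174°W

Convert each endpoint to a unit vector on the sphere (x = cos φ cos λ, y = cos φ sin λ, z = sin φ).
The central angle between the endpoints is δ = arccos(p₁·p₂) ≈ 0.726 rad (41.6°).
Interpolate at f = 3/7 with slerp weights a = sin((1−f)δ)/sin δ ≈ 0.607, b = sin(fδ)/sin δ ≈ 0.461.
p = a·p₁ + b·p₂ ≈ (-0.972, -0.106, 0.208); φ = arcsin(p_z) ≈ 11.98°, λ = atan2(p_y, p_x) ≈ -173.78°.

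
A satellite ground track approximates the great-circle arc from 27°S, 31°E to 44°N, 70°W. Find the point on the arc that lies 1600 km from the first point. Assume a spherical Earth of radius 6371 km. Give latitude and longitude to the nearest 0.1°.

≈ 17.6°S, 19.2°E

Convert each endpoint to a unit vector on the sphere (x = cos φ cos λ, y = cos φ sin λ, z = sin φ).
The central angle between the endpoints is δ = arccos(p₁·p₂) ≈ 2.024 rad (116.0°). The total great-circle distance is δ·R ≈ 2.024 × 6371 ≈ 12894 km, so the target fraction is f = 1600/12894 ≈ 0.124.
Interpolate at f ≈ 0.124 with slerp weights a = sin((1−f)δ)/sin δ ≈ 1.090, b = sin(fδ)/sin δ ≈ 0.276.
p = a·p₁ + b·p₂ ≈ (0.900, 0.313, -0.303); φ = arcsin(p_z) ≈ -17.62°, λ = atan2(p_y, p_x) ≈ 19.18°.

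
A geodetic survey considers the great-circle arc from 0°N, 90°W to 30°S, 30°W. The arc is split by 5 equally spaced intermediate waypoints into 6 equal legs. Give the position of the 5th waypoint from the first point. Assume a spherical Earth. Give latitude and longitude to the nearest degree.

The haversine formula gives a central angle δ ≈ 1.123 rad (64.3°) between the endpoints.
Interpolate at f = 5/6 with slerp weights a = sin((1−f)δ)/sin δ ≈ 0.206, b = sin(fδ)/sin δ ≈ 0.893.
p = a·p₁ + b·p₂ ≈ (0.670, -0.593, -0.447); φ = arcsin(p_z) ≈ -26.52°, λ = atan2(p_y, p_x) ≈ -41.53°.

≈ 27°S, 42°W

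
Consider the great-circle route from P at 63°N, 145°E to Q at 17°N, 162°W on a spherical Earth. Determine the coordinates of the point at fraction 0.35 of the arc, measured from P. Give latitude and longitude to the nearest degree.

The haversine formula gives a central angle δ ≈ 1.022 rad (58.5°) between the endpoints.
Interpolate at f = 0.35 with slerp weights a = sin((1−f)δ)/sin δ ≈ 0.723, b = sin(fδ)/sin δ ≈ 0.410.
p = a·p₁ + b·p₂ ≈ (-0.642, 0.067, 0.764); φ = arcsin(p_z) ≈ 49.80°, λ = atan2(p_y, p_x) ≈ 174.05°.

≈ 50°N, 174°E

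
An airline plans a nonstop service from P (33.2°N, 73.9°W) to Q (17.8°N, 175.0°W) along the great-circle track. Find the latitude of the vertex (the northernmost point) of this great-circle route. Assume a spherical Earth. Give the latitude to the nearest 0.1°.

The great circle lies in the plane with unit normal n̂ = (p₁ × p₂)/|p₁ × p₂|.
Here n̂_z ≈ -0.782; the vertex latitude is φ_max = arccos|n̂_z| ≈ 38.6°.
Check via Clairaut: cos φ_max = |cos φ₁| · sin C = cos(33.2°)·sin(69.1°) ≈ 0.782, again giving ≈ 38.6°.

≈ 38.6°N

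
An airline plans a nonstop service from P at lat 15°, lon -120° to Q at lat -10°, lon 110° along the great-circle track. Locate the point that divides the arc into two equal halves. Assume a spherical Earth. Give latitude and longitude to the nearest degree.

≈ lat 6°, lon 174°

Write both endpoints as unit vectors p₁, p₂ with components (cos φ cos λ, cos φ sin λ, sin φ).
The central angle between the endpoints is δ = arccos(p₁·p₂) ≈ 2.287 rad (131.0°).
Interpolate at f = 1/2 with slerp weights a = sin((1−f)δ)/sin δ ≈ 1.206, b = sin(fδ)/sin δ ≈ 1.206.
p = a·p₁ + b·p₂ ≈ (-0.989, 0.107, 0.103); φ = arcsin(p_z) ≈ 5.90°, λ = atan2(p_y, p_x) ≈ 173.81°.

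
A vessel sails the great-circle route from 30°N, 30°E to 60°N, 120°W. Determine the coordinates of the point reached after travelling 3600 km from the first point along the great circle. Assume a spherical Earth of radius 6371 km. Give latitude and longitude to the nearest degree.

From cos δ = sin φ₁ sin φ₂ + cos φ₁ cos φ₂ cos Δλ, the central angle is δ ≈ 1.513 rad (86.7°). The total great-circle distance is δ·R ≈ 1.513 × 6371 ≈ 9638 km, so the target fraction is f = 3600/9638 ≈ 0.374.
Interpolate at f ≈ 0.374 with slerp weights a = sin((1−f)δ)/sin δ ≈ 0.813, b = sin(fδ)/sin δ ≈ 0.536.
p = a·p₁ + b·p₂ ≈ (0.476, 0.120, 0.871); φ = arcsin(p_z) ≈ 60.60°, λ = atan2(p_y, p_x) ≈ 14.15°.

≈ 61°N, 14°E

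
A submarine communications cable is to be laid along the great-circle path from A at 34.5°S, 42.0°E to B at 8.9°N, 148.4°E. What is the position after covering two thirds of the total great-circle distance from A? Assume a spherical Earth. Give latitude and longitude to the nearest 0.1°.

Write both endpoints as unit vectors p₁, p₂ with components (cos φ cos λ, cos φ sin λ, sin φ).
The central angle between the endpoints is δ = arccos(p₁·p₂) ≈ 1.894 rad (108.5°).
Interpolate at f = 2/3 with slerp weights a = sin((1−f)δ)/sin δ ≈ 0.622, b = sin(fδ)/sin δ ≈ 1.005.
p = a·p₁ + b·p₂ ≈ (-0.464, 0.863, -0.197); φ = arcsin(p_z) ≈ -11.37°, λ = atan2(p_y, p_x) ≈ 118.27°.

≈ 11.4°S, 118.3°E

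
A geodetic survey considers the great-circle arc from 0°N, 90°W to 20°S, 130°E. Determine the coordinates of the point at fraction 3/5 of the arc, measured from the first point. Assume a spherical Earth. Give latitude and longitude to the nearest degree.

≈ 29°S, 170°W

From cos δ = sin φ₁ sin φ₂ + cos φ₁ cos φ₂ cos Δλ, the central angle is δ ≈ 2.374 rad (136.0°).
Interpolate at f = 3/5 with slerp weights a = sin((1−f)δ)/sin δ ≈ 1.172, b = sin(fδ)/sin δ ≈ 1.425.
p = a·p₁ + b·p₂ ≈ (-0.861, -0.146, -0.487); φ = arcsin(p_z) ≈ -29.17°, λ = atan2(p_y, p_x) ≈ -170.40°.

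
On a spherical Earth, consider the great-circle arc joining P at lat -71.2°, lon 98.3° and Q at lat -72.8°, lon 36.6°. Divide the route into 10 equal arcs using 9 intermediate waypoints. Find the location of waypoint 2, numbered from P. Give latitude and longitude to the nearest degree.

The haversine formula gives a central angle δ ≈ 0.319 rad (18.3°) between the endpoints.
Interpolate at f = 2/10 with slerp weights a = sin((1−f)δ)/sin δ ≈ 0.805, b = sin(fδ)/sin δ ≈ 0.203.
p = a·p₁ + b·p₂ ≈ (0.011, 0.293, -0.956); φ = arcsin(p_z) ≈ -72.98°, λ = atan2(p_y, p_x) ≈ 87.88°.

≈ lat -73°, lon 88°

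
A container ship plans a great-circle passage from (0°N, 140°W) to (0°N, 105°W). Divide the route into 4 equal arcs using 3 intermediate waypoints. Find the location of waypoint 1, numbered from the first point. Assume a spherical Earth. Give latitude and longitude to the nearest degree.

≈ (0°N, 131°W)

Write both endpoints as unit vectors p₁, p₂ with components (cos φ cos λ, cos φ sin λ, sin φ).
The central angle between the endpoints is δ = arccos(p₁·p₂) ≈ 0.611 rad (35.0°).
Interpolate at f = 1/4 with slerp weights a = sin((1−f)δ)/sin δ ≈ 0.771, b = sin(fδ)/sin δ ≈ 0.265.
p = a·p₁ + b·p₂ ≈ (-0.659, -0.752, 0.000); φ = arcsin(p_z) ≈ 0.00°, λ = atan2(p_y, p_x) ≈ -131.25°.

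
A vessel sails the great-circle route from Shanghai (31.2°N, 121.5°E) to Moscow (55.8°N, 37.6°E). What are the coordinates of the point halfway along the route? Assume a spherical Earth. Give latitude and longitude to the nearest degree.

From cos δ = sin φ₁ sin φ₂ + cos φ₁ cos φ₂ cos Δλ, the central angle is δ ≈ 1.071 rad (61.3°).
Interpolate at f = 1/2 with slerp weights a = sin((1−f)δ)/sin δ ≈ 0.581, b = sin(fδ)/sin δ ≈ 0.581.
p = a·p₁ + b·p₂ ≈ (-0.001, 0.623, 0.782); φ = arcsin(p_z) ≈ 51.44°, λ = atan2(p_y, p_x) ≈ 90.09°.

≈ 51°N, 90°E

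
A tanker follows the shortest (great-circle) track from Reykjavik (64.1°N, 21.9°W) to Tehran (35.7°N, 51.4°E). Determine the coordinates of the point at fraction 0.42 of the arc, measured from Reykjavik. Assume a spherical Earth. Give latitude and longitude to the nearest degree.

Write both endpoints as unit vectors p₁, p₂ with components (cos φ cos λ, cos φ sin λ, sin φ).
The central angle between the endpoints is δ = arccos(p₁·p₂) ≈ 0.893 rad (51.2°).
Interpolate at f = 0.42 with slerp weights a = sin((1−f)δ)/sin δ ≈ 0.636, b = sin(fδ)/sin δ ≈ 0.470.
p = a·p₁ + b·p₂ ≈ (0.496, 0.195, 0.846); φ = arcsin(p_z) ≈ 57.80°, λ = atan2(p_y, p_x) ≈ 21.46°.

≈ 58°N, 21°E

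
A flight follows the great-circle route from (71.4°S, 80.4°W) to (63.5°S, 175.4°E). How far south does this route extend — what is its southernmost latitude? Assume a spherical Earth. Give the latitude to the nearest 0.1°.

The great circle lies in the plane with unit normal n̂ = (p₁ × p₂)/|p₁ × p₂|.
Here n̂_z ≈ -0.237; the vertex latitude is φ_max = arccos|n̂_z| ≈ 76.3°.
Check via Clairaut: cos φ_max = |cos φ₁| · sin C = cos(71.4°)·sin(132.0°) ≈ 0.237, again giving ≈ 76.3°.

≈ 76.3°S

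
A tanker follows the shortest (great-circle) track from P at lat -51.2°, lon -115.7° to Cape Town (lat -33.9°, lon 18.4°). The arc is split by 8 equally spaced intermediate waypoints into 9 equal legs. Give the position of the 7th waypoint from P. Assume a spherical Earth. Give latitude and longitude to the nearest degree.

The haversine formula gives a central angle δ ≈ 1.498 rad (85.8°) between the endpoints.
Interpolate at f = 7/9 with slerp weights a = sin((1−f)δ)/sin δ ≈ 0.328, b = sin(fδ)/sin δ ≈ 0.921.
p = a·p₁ + b·p₂ ≈ (0.637, 0.056, -0.769); φ = arcsin(p_z) ≈ -50.28°, λ = atan2(p_y, p_x) ≈ 5.06°.

≈ lat -50°, lon 5°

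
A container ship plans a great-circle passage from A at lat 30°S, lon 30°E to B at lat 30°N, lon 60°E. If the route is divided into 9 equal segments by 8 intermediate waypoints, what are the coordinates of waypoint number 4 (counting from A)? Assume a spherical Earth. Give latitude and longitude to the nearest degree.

≈ lat 3°S, lon 43°E

The haversine formula gives a central angle δ ≈ 1.160 rad (66.5°) between the endpoints.
Interpolate at f = 4/9 with slerp weights a = sin((1−f)δ)/sin δ ≈ 0.655, b = sin(fδ)/sin δ ≈ 0.538.
p = a·p₁ + b·p₂ ≈ (0.724, 0.687, -0.059); φ = arcsin(p_z) ≈ -3.37°, λ = atan2(p_y, p_x) ≈ 43.49°.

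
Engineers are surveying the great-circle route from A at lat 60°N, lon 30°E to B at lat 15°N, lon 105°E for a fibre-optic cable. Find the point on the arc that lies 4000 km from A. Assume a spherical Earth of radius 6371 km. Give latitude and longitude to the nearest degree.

Write both endpoints as unit vectors p₁, p₂ with components (cos φ cos λ, cos φ sin λ, sin φ).
The central angle between the endpoints is δ = arccos(p₁·p₂) ≈ 1.214 rad (69.6°). The total great-circle distance is δ·R ≈ 1.214 × 6371 ≈ 7735 km, so the target fraction is f = 4000/7735 ≈ 0.517.
Interpolate at f ≈ 0.517 with slerp weights a = sin((1−f)δ)/sin δ ≈ 0.590, b = sin(fδ)/sin δ ≈ 0.627.
p = a·p₁ + b·p₂ ≈ (0.099, 0.732, 0.674); φ = arcsin(p_z) ≈ 42.34°, λ = atan2(p_y, p_x) ≈ 82.31°.

≈ lat 42°N, lon 82°E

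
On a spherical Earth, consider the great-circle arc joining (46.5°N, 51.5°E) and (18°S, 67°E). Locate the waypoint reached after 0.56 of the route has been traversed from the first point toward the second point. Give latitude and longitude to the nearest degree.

≈ (10°N, 61°E)

From cos δ = sin φ₁ sin φ₂ + cos φ₁ cos φ₂ cos Δλ, the central angle is δ ≈ 1.152 rad (66.0°).
Interpolate at f = 0.56 with slerp weights a = sin((1−f)δ)/sin δ ≈ 0.531, b = sin(fδ)/sin δ ≈ 0.658.
p = a·p₁ + b·p₂ ≈ (0.472, 0.862, 0.182); φ = arcsin(p_z) ≈ 10.49°, λ = atan2(p_y, p_x) ≈ 61.29°.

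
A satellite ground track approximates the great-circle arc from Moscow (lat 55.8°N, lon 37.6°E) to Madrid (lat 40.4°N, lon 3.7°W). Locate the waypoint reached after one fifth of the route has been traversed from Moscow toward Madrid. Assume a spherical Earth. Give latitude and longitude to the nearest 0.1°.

≈ lat 54.0°N, lon 27.3°E

The haversine formula gives a central angle δ ≈ 0.540 rad (30.9°) between the endpoints.
Interpolate at f = 1/5 with slerp weights a = sin((1−f)δ)/sin δ ≈ 0.814, b = sin(fδ)/sin δ ≈ 0.210.
p = a·p₁ + b·p₂ ≈ (0.522, 0.269, 0.809); φ = arcsin(p_z) ≈ 54.04°, λ = atan2(p_y, p_x) ≈ 27.26°.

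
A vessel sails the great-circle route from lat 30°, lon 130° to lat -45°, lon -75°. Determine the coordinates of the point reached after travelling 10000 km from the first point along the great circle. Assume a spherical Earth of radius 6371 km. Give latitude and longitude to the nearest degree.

Write both endpoints as unit vectors p₁, p₂ with components (cos φ cos λ, cos φ sin λ, sin φ).
The central angle between the endpoints is δ = arccos(p₁·p₂) ≈ 2.711 rad (155.3°). The total great-circle distance is δ·R ≈ 2.711 × 6371 ≈ 17269 km, so the target fraction is f = 10000/17269 ≈ 0.579.
Interpolate at f ≈ 0.579 with slerp weights a = sin((1−f)δ)/sin δ ≈ 2.176, b = sin(fδ)/sin δ ≈ 2.394.
p = a·p₁ + b·p₂ ≈ (-0.773, -0.191, -0.605); φ = arcsin(p_z) ≈ -37.20°, λ = atan2(p_y, p_x) ≈ -166.10°.

≈ lat -37°, lon -166°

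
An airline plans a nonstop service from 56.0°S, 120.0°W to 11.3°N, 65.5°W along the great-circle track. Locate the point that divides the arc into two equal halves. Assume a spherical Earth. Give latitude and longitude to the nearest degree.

≈ 25°S, 85°W

Write both endpoints as unit vectors p₁, p₂ with components (cos φ cos λ, cos φ sin λ, sin φ).
The central angle between the endpoints is δ = arccos(p₁·p₂) ≈ 1.414 rad (81.0°).
Interpolate at f = 1/2 with slerp weights a = sin((1−f)δ)/sin δ ≈ 0.658, b = sin(fδ)/sin δ ≈ 0.658.
p = a·p₁ + b·p₂ ≈ (0.084, -0.905, -0.416); φ = arcsin(p_z) ≈ -24.61°, λ = atan2(p_y, p_x) ≈ -84.73°.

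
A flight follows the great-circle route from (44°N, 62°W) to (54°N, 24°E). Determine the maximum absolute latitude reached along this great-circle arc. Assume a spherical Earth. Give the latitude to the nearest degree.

≈ 58°N

The great circle lies in the plane with unit normal n̂ = (p₁ × p₂)/|p₁ × p₂|.
Here n̂_z ≈ +0.523; the vertex latitude is φ_max = arccos|n̂_z| ≈ 58.5°.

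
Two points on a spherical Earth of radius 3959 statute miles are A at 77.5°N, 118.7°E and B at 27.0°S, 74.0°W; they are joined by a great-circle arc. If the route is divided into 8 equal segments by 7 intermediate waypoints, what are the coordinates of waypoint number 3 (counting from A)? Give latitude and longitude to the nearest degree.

≈ 54°N, 80°W

Write both endpoints as unit vectors p₁, p₂ with components (cos φ cos λ, cos φ sin λ, sin φ).
The central angle between the endpoints is δ = arccos(p₁·p₂) ≈ 2.254 rad (129.2°).
Interpolate at f = 3/8 with slerp weights a = sin((1−f)δ)/sin δ ≈ 1.273, b = sin(fδ)/sin δ ≈ 0.965.
p = a·p₁ + b·p₂ ≈ (0.105, -0.585, 0.804); φ = arcsin(p_z) ≈ 53.56°, λ = atan2(p_y, p_x) ≈ -79.85°.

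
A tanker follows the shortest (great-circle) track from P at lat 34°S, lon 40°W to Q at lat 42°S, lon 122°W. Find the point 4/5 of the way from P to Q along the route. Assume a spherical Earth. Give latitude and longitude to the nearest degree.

Convert each endpoint to a unit vector on the sphere (x = cos φ cos λ, y = cos φ sin λ, z = sin φ).
The central angle between the endpoints is δ = arccos(p₁·p₂) ≈ 1.093 rad (62.6°).
Interpolate at f = 4/5 with slerp weights a = sin((1−f)δ)/sin δ ≈ 0.244, b = sin(fδ)/sin δ ≈ 0.864.
p = a·p₁ + b·p₂ ≈ (-0.185, -0.675, -0.715); φ = arcsin(p_z) ≈ -45.61°, λ = atan2(p_y, p_x) ≈ -105.35°.

≈ lat 46°S, lon 105°W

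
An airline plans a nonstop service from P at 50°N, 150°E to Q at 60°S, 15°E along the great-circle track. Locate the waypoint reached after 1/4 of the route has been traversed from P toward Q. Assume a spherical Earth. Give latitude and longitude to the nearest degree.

Convert each endpoint to a unit vector on the sphere (x = cos φ cos λ, y = cos φ sin λ, z = sin φ).
The central angle between the endpoints is δ = arccos(p₁·p₂) ≈ 2.670 rad (153.0°).
Interpolate at f = 1/4 with slerp weights a = sin((1−f)δ)/sin δ ≈ 1.998, b = sin(fδ)/sin δ ≈ 1.361.
p = a·p₁ + b·p₂ ≈ (-0.455, 0.818, 0.352); φ = arcsin(p_z) ≈ 20.58°, λ = atan2(p_y, p_x) ≈ 119.06°.

≈ 21°N, 119°E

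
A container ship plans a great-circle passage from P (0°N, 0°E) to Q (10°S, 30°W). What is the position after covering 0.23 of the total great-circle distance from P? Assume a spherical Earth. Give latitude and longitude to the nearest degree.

Write both endpoints as unit vectors p₁, p₂ with components (cos φ cos λ, cos φ sin λ, sin φ).
The central angle between the endpoints is δ = arccos(p₁·p₂) ≈ 0.549 rad (31.5°).
Interpolate at f = 0.23 with slerp weights a = sin((1−f)δ)/sin δ ≈ 0.786, b = sin(fδ)/sin δ ≈ 0.241.
p = a·p₁ + b·p₂ ≈ (0.992, -0.119, -0.042); φ = arcsin(p_z) ≈ -2.40°, λ = atan2(p_y, p_x) ≈ -6.83°.

≈ (2°S, 7°W)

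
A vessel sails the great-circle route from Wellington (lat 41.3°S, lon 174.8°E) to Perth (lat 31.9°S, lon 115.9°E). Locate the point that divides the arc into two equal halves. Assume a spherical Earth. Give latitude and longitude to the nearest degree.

Write both endpoints as unit vectors p₁, p₂ with components (cos φ cos λ, cos φ sin λ, sin φ).
The central angle between the endpoints is δ = arccos(p₁·p₂) ≈ 0.825 rad (47.3°).
Interpolate at f = 1/2 with slerp weights a = sin((1−f)δ)/sin δ ≈ 0.546, b = sin(fδ)/sin δ ≈ 0.546.
p = a·p₁ + b·p₂ ≈ (-0.611, 0.454, -0.649); φ = arcsin(p_z) ≈ -40.44°, λ = atan2(p_y, p_x) ≈ 143.38°.

≈ lat 40°S, lon 143°E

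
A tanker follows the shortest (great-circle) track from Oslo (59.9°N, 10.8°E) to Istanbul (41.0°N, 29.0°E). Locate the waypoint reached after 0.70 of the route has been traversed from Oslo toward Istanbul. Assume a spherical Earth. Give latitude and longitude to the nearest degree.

≈ (47°N, 25°E)

The haversine formula gives a central angle δ ≈ 0.384 rad (22.0°) between the endpoints.
Interpolate at f = 0.70 with slerp weights a = sin((1−f)δ)/sin δ ≈ 0.307, b = sin(fδ)/sin δ ≈ 0.709.
p = a·p₁ + b·p₂ ≈ (0.619, 0.288, 0.731); φ = arcsin(p_z) ≈ 46.93°, λ = atan2(p_y, p_x) ≈ 24.96°.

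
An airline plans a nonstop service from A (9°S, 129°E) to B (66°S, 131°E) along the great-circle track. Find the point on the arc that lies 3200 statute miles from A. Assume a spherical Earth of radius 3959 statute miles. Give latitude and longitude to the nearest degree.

≈ (55°S, 130°E)

Convert each endpoint to a unit vector on the sphere (x = cos φ cos λ, y = cos φ sin λ, z = sin φ).
The central angle between the endpoints is δ = arccos(p₁·p₂) ≈ 0.995 rad (57.0°). The total great-circle distance is δ·R ≈ 0.995 × 3959 ≈ 3940 mi, so the target fraction is f = 3200/3940 ≈ 0.812.
Interpolate at f ≈ 0.812 with slerp weights a = sin((1−f)δ)/sin δ ≈ 0.221, b = sin(fδ)/sin δ ≈ 0.862.
p = a·p₁ + b·p₂ ≈ (-0.368, 0.435, -0.822); φ = arcsin(p_z) ≈ -55.30°, λ = atan2(p_y, p_x) ≈ 130.23°.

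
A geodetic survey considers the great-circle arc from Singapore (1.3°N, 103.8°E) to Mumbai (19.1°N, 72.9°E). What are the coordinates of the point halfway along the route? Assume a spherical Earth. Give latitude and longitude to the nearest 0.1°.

≈ 10.6°N, 88.8°E

From cos δ = sin φ₁ sin φ₂ + cos φ₁ cos φ₂ cos Δλ, the central angle is δ ≈ 0.613 rad (35.1°).
Interpolate at f = 1/2 with slerp weights a = sin((1−f)δ)/sin δ ≈ 0.524, b = sin(fδ)/sin δ ≈ 0.524.
p = a·p₁ + b·p₂ ≈ (0.021, 0.983, 0.183); φ = arcsin(p_z) ≈ 10.57°, λ = atan2(p_y, p_x) ≈ 88.80°.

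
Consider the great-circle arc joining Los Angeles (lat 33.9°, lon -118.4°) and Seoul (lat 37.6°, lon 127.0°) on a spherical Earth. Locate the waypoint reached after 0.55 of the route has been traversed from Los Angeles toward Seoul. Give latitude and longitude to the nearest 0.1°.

≈ lat 53.2°, lon 179.2°

Write both endpoints as unit vectors p₁, p₂ with components (cos φ cos λ, cos φ sin λ, sin φ).
The central angle between the endpoints is δ = arccos(p₁·p₂) ≈ 1.504 rad (86.2°).
Interpolate at f = 0.55 with slerp weights a = sin((1−f)δ)/sin δ ≈ 0.628, b = sin(fδ)/sin δ ≈ 0.738.
p = a·p₁ + b·p₂ ≈ (-0.600, 0.008, 0.800); φ = arcsin(p_z) ≈ 53.16°, λ = atan2(p_y, p_x) ≈ 179.19°.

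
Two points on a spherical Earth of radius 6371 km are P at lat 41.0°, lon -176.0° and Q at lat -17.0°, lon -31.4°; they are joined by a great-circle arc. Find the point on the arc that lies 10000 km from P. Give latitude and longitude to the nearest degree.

From cos δ = sin φ₁ sin φ₂ + cos φ₁ cos φ₂ cos Δλ, the central angle is δ ≈ 2.466 rad (141.3°). The total great-circle distance is δ·R ≈ 2.466 × 6371 ≈ 15709 km, so the target fraction is f = 10000/15709 ≈ 0.637.
Interpolate at f ≈ 0.637 with slerp weights a = sin((1−f)δ)/sin δ ≈ 1.248, b = sin(fδ)/sin δ ≈ 1.598.
p = a·p₁ + b·p₂ ≈ (0.365, -0.862, 0.352); φ = arcsin(p_z) ≈ 20.58°, λ = atan2(p_y, p_x) ≈ -67.05°.

≈ lat 21°, lon -67°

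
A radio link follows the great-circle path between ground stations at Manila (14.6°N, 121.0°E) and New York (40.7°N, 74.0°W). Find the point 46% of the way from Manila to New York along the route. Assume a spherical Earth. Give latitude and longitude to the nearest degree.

≈ 68°N, 152°E

The haversine formula gives a central angle δ ≈ 2.146 rad (123.0°) between the endpoints.
Interpolate at f = 0.46 with slerp weights a = sin((1−f)δ)/sin δ ≈ 1.092, b = sin(fδ)/sin δ ≈ 0.995.
p = a·p₁ + b·p₂ ≈ (-0.337, 0.181, 0.924); φ = arcsin(p_z) ≈ 67.53°, λ = atan2(p_y, p_x) ≈ 151.71°.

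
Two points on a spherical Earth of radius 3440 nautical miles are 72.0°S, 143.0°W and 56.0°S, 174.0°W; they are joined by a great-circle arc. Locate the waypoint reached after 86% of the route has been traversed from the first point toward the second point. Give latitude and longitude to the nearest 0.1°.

Convert each endpoint to a unit vector on the sphere (x = cos φ cos λ, y = cos φ sin λ, z = sin φ).
The central angle between the endpoints is δ = arccos(p₁·p₂) ≈ 0.358 rad (20.5°).
Interpolate at f = 0.86 with slerp weights a = sin((1−f)δ)/sin δ ≈ 0.143, b = sin(fδ)/sin δ ≈ 0.865.
p = a·p₁ + b·p₂ ≈ (-0.516, -0.077, -0.853); φ = arcsin(p_z) ≈ -58.54°, λ = atan2(p_y, p_x) ≈ -171.50°.

≈ 58.5°S, 171.5°W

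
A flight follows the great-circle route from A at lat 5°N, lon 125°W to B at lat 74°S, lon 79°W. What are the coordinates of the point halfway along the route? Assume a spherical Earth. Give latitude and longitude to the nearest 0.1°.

≈ lat 36.0°S, lon 115.5°W

Write both endpoints as unit vectors p₁, p₂ with components (cos φ cos λ, cos φ sin λ, sin φ).
The central angle between the endpoints is δ = arccos(p₁·p₂) ≈ 1.464 rad (83.9°).
Interpolate at f = 1/2 with slerp weights a = sin((1−f)δ)/sin δ ≈ 0.672, b = sin(fδ)/sin δ ≈ 0.672.
p = a·p₁ + b·p₂ ≈ (-0.349, -0.730, -0.587); φ = arcsin(p_z) ≈ -35.98°, λ = atan2(p_y, p_x) ≈ -115.52°.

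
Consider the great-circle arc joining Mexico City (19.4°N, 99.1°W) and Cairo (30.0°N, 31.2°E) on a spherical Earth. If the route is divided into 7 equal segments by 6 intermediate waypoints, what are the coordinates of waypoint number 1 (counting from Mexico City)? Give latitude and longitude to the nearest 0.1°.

≈ (30.1°N, 86.1°W)

Convert each endpoint to a unit vector on the sphere (x = cos φ cos λ, y = cos φ sin λ, z = sin φ).
The central angle between the endpoints is δ = arccos(p₁·p₂) ≈ 1.941 rad (111.2°).
Interpolate at f = 1/7 with slerp weights a = sin((1−f)δ)/sin δ ≈ 1.068, b = sin(fδ)/sin δ ≈ 0.294.
p = a·p₁ + b·p₂ ≈ (0.058, -0.863, 0.502); φ = arcsin(p_z) ≈ 30.11°, λ = atan2(p_y, p_x) ≈ -86.14°.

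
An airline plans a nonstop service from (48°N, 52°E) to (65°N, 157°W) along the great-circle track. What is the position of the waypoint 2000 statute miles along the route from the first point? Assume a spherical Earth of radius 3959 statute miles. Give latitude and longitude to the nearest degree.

≈ (75°N, 77°E)

The haversine formula gives a central angle δ ≈ 1.131 rad (64.8°) between the endpoints. The total great-circle distance is δ·R ≈ 1.131 × 3959 ≈ 4476 mi, so the target fraction is f = 2000/4476 ≈ 0.447.
Interpolate at f ≈ 0.447 with slerp weights a = sin((1−f)δ)/sin δ ≈ 0.647, b = sin(fδ)/sin δ ≈ 0.535.
p = a·p₁ + b·p₂ ≈ (0.058, 0.253, 0.966); φ = arcsin(p_z) ≈ 74.96°, λ = atan2(p_y, p_x) ≈ 76.98°.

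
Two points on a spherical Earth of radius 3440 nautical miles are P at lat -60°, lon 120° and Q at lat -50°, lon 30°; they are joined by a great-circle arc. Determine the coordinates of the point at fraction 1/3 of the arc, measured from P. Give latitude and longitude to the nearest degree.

Convert each endpoint to a unit vector on the sphere (x = cos φ cos λ, y = cos φ sin λ, z = sin φ).
The central angle between the endpoints is δ = arccos(p₁·p₂) ≈ 0.845 rad (48.4°).
Interpolate at f = 1/3 with slerp weights a = sin((1−f)δ)/sin δ ≈ 0.714, b = sin(fδ)/sin δ ≈ 0.372.
p = a·p₁ + b·p₂ ≈ (0.028, 0.429, -0.903); φ = arcsin(p_z) ≈ -64.56°, λ = atan2(p_y, p_x) ≈ 86.21°.

≈ lat -65°, lon 86°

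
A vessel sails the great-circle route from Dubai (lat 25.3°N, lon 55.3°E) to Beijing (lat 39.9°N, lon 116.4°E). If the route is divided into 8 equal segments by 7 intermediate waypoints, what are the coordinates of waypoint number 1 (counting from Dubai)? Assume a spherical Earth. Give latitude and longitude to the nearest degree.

Write both endpoints as unit vectors p₁, p₂ with components (cos φ cos λ, cos φ sin λ, sin φ).
The central angle between the endpoints is δ = arccos(p₁·p₂) ≈ 0.916 rad (52.5°).
Interpolate at f = 1/8 with slerp weights a = sin((1−f)δ)/sin δ ≈ 0.906, b = sin(fδ)/sin δ ≈ 0.144.
p = a·p₁ + b·p₂ ≈ (0.417, 0.772, 0.479); φ = arcsin(p_z) ≈ 28.65°, λ = atan2(p_y, p_x) ≈ 61.63°.

≈ lat 29°N, lon 62°E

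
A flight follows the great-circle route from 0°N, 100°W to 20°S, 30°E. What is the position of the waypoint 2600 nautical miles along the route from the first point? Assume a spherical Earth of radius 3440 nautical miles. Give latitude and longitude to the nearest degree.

Convert each endpoint to a unit vector on the sphere (x = cos φ cos λ, y = cos φ sin λ, z = sin φ).
The central angle between the endpoints is δ = arccos(p₁·p₂) ≈ 2.219 rad (127.2°). The total great-circle distance is δ·R ≈ 2.219 × 3440 ≈ 7635 nmi, so the target fraction is f = 2600/7635 ≈ 0.341.
Interpolate at f ≈ 0.341 with slerp weights a = sin((1−f)δ)/sin δ ≈ 1.248, b = sin(fδ)/sin δ ≈ 0.861.
p = a·p₁ + b·p₂ ≈ (0.484, -0.824, -0.294); φ = arcsin(p_z) ≈ -17.12°, λ = atan2(p_y, p_x) ≈ -59.59°.

≈ 17°S, 60°W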